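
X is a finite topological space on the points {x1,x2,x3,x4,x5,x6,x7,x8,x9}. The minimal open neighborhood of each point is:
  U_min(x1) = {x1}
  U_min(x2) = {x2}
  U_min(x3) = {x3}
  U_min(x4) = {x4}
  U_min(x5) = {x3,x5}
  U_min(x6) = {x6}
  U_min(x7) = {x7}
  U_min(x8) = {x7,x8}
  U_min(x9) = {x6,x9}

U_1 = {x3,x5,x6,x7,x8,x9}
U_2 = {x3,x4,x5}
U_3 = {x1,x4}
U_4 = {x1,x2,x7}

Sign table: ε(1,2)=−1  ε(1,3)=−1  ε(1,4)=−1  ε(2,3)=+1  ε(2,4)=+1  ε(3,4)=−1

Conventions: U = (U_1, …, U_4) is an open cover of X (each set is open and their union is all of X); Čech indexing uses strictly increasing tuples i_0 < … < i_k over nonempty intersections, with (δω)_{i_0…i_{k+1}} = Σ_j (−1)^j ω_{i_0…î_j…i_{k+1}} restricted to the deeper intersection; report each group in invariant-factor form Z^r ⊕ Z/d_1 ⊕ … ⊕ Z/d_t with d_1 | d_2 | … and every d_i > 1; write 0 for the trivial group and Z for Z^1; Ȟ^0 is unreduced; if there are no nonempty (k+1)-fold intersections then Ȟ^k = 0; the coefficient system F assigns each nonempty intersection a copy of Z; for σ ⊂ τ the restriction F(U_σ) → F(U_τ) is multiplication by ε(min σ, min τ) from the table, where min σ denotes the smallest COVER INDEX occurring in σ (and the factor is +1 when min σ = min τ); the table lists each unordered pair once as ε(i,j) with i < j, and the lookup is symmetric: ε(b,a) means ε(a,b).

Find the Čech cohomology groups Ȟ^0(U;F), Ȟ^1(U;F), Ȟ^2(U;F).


nonempty overlaps:
  U12={x3,x5} U14={x7} U23={x4} U34={x1}
C dims 4,4; δ0: rk 4, SNF 1^3·2
degree 0: 4−4−0 = 0 → Ȟ^0 ≅ 0
degree 1: 4−0−4 = 0 plus torsion [2] → Ȟ^1 ≅ Z/2
degree 2: 0−0−0 = 0 → Ȟ^2 ≅ 0

Ȟ^0 = 0, Ȟ^1 = Z/2, Ȟ^2 = 0


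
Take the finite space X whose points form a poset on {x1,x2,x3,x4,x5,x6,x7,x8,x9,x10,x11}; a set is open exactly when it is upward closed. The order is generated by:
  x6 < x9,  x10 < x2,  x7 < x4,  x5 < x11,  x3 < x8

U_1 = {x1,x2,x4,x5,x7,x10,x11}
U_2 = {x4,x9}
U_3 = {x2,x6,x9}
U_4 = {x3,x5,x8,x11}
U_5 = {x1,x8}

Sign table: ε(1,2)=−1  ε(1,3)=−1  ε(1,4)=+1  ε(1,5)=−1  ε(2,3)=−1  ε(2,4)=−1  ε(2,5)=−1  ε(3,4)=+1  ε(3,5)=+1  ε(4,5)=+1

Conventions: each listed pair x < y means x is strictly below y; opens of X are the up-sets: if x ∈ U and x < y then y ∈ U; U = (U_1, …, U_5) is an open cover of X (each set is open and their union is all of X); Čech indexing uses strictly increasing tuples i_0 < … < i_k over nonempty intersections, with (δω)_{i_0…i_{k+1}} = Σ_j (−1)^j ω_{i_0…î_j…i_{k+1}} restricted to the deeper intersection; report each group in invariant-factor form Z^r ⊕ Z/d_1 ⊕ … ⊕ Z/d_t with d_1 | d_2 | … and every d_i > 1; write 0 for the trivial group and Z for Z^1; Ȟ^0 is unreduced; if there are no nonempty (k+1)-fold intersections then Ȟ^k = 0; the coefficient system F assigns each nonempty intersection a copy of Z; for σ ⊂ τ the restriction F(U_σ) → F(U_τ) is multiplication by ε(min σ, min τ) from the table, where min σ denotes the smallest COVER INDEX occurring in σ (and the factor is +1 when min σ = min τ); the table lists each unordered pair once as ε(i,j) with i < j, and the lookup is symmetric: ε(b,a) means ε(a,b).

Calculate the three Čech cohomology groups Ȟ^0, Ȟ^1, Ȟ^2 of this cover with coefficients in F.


Ȟ^0(U;F) ≅ 0, Ȟ^1(U;F) ≅ Z ⊕ Z/2, Ȟ^2(U;F) ≅ 0

nonempty intersections:
  U12={x4} U13={x2} U14={x5,x11} U15={x1} U23={x9} U45={x8}
C dims 5,6; δ0: rk 5, SNF 1^4·2
Ȟ^0: (5−5)−0=0 ⇒ 0
Ȟ^1: (6−0)−5=1 plus torsion [2] ⇒ Z ⊕ Z/2
Ȟ^2: (0−0)−0=0 ⇒ 0


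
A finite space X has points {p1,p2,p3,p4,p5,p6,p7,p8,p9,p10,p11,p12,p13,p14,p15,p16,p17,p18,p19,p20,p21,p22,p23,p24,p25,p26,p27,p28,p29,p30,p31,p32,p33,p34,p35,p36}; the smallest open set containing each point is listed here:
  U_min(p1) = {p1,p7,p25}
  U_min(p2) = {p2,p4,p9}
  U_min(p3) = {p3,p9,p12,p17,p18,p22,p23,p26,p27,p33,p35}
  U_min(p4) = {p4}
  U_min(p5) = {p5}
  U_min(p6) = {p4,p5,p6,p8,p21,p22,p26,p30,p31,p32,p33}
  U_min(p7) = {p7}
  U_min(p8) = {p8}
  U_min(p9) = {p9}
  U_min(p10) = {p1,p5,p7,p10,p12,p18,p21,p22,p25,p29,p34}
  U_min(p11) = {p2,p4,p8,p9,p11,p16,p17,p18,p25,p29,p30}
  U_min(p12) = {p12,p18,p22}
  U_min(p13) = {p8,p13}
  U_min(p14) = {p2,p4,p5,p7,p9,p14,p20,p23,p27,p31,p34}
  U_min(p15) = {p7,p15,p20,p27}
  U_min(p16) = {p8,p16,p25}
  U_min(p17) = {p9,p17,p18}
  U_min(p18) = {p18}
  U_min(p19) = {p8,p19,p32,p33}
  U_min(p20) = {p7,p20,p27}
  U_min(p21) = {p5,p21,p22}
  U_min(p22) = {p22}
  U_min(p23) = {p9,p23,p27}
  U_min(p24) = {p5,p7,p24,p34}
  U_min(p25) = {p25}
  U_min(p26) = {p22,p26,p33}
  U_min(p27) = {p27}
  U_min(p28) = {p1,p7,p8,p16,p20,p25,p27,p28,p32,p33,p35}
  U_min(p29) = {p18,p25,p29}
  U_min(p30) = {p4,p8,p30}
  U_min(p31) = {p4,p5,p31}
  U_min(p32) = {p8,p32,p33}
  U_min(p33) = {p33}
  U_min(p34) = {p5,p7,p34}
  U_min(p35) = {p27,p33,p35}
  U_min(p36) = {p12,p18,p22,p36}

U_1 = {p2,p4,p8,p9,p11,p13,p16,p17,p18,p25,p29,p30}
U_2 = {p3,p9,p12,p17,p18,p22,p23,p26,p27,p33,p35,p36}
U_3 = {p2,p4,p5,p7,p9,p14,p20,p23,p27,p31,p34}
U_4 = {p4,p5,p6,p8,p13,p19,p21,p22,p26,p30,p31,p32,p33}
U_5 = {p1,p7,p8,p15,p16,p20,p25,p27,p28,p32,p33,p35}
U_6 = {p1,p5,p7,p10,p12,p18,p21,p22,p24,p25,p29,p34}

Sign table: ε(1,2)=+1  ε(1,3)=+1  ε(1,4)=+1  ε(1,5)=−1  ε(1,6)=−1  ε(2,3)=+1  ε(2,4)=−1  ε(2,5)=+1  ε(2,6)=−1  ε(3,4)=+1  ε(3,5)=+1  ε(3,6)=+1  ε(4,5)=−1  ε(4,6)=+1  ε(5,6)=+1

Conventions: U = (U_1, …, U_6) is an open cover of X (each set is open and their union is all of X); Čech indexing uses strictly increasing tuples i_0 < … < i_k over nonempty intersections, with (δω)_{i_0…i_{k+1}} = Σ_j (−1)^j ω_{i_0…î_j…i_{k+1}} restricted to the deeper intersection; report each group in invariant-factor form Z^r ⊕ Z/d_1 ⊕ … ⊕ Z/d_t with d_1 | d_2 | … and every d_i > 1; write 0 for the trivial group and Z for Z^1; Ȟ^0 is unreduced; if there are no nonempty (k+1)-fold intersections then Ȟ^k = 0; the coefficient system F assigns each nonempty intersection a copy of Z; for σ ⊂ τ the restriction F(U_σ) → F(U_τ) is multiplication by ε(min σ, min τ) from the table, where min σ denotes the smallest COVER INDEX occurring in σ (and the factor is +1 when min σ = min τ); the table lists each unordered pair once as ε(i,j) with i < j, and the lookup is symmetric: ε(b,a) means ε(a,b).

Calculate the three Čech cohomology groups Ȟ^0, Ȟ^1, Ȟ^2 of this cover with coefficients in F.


Ȟ^0 = 0, Ȟ^1 = Z/2, Ȟ^2 = Z

nerve of the cover:
  U12={p9,p17,p18} U13={p2,p4,p9} U14={p4,p8,p13,p30} U15={p8,p16,p25} U16={p18,p25,p29} U23={p9,p23,p27} U24={p22,p26,p33} U25={p27,p33,p35} U26={p12,p18,p22} U34={p4,p5,p31} U35={p7,p20,p27} U36={p5,p7,p34} U45={p8,p32,p33} U46={p5,p21,p22} U56={p1,p7,p25}
  U123={p9} U126={p18} U134={p4} U145={p8} U156={p25} U235={p27} U245={p33} U246={p22} U346={p5} U356={p7}
C dims 6,15,10; δ0: rk 6, SNF 1^5·2; δ1: rk 9, SNF 1^9
Ȟ^0 = (6 − 6) − 0 = 0, so Ȟ^0 ≅ 0
Ȟ^1 = (15 − 9) − 6 = 0 plus torsion [2], so Ȟ^1 ≅ Z/2
Ȟ^2 = (10 − 0) − 9 = 1, so Ȟ^2 ≅ Z


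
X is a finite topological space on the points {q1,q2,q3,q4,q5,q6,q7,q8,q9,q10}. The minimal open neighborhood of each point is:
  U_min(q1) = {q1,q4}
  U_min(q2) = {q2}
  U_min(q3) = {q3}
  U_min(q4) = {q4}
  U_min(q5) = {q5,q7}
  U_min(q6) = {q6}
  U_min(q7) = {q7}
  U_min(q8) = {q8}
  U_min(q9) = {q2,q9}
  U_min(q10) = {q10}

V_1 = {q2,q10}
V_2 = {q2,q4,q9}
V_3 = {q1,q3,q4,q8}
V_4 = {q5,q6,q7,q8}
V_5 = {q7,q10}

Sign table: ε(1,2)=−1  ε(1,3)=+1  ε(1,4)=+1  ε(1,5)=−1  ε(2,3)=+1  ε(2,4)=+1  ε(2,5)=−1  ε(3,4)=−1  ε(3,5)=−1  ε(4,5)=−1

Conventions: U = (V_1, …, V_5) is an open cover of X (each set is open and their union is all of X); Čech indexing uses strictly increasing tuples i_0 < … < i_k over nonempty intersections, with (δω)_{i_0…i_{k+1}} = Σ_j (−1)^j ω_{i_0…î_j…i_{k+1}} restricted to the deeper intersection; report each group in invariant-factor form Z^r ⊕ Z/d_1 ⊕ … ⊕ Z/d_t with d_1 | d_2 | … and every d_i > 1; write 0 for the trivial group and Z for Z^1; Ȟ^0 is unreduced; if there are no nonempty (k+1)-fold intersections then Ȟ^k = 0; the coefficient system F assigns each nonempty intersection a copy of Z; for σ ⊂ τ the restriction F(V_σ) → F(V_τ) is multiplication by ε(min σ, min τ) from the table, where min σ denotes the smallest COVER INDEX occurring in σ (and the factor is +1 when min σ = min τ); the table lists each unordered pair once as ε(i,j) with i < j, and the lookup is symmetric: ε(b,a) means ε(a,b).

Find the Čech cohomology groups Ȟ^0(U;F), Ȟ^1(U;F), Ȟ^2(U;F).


Ȟ^0(U;F) ≅ Z,  Ȟ^1(U;F) ≅ Z,  Ȟ^2(U;F) ≅ 0

cover nerve:
  V12={q2} V15={q10} V23={q4} V34={q8} V45={q7}
C dims 5,5; δ0: rk 4, SNF 1^4
Ȟ^0: (5−4)−0=1 ⇒ Z
Ȟ^1: (5−0)−4=1 ⇒ Z
Ȟ^2: (0−0)−0=0 ⇒ 0


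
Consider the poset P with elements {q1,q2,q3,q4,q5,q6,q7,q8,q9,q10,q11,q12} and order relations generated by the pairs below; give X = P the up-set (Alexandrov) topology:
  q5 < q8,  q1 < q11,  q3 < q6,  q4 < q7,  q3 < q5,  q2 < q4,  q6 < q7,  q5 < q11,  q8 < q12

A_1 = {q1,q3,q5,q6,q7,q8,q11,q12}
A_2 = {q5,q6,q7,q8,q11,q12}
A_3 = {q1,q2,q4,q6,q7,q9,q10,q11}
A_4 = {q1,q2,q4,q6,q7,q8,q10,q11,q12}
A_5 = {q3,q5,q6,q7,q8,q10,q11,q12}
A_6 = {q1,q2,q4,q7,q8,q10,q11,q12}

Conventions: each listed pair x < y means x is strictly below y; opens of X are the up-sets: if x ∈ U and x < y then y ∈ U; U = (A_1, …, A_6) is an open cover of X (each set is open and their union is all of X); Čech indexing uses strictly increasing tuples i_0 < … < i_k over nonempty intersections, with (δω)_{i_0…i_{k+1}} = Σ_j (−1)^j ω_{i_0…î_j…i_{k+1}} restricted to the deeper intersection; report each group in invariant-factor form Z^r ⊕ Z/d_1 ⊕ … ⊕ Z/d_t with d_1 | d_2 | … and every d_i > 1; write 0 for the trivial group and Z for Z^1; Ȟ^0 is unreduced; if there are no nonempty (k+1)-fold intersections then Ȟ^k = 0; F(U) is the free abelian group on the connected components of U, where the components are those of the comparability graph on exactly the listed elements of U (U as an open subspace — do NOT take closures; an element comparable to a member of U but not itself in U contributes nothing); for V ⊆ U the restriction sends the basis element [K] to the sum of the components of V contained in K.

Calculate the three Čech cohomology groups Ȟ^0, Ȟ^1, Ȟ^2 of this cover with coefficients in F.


Ȟ^0 = Z^3, Ȟ^1 = 0 and Ȟ^2 = 0

intersection data:
  A12={q5,q6,q7,q8,q11,q12} A13={q1,q6,q7,q11} A14={q1,q6,q7,q8,q11,q12} A15={q3,q5,q6,q7,q8,q11,q12} A16={q1,q7,q8,q11,q12} A23={q6,q7,q11} A24={q6,q7,q8,q11,q12} A25={q5,q6,q7,q8,q11,q12} A26={q7,q8,q11,q12} A34={q1,q2,q4,q6,q7,q10,q11} A35={q6,q7,q10,q11} A36={q1,q2,q4,q7,q10,q11} A45={q6,q7,q8,q10,q11,q12} A46={q1,q2,q4,q7,q8,q10,q11,q12} A56={q7,q8,q10,q11,q12}
  A123={q6,q7,q11} A124={q6,q7,q8,q11,q12} A125={q5,q6,q7,q8,q11,q12} A126={q7,q8,q11,q12} A134={q1,q6,q7,q11} A135={q6,q7,q11} A136={q1,q7,q11} A145={q6,q7,q8,q11,q12} A146={q1,q7,q8,q11,q12} A156={q7,q8,q11,q12} A234={q6,q7,q11} A235={q6,q7,q11} A236={q7,q11} A245={q6,q7,q8,q11,q12} A246={q7,q8,q11,q12} A256={q7,q8,q11,q12} A345={q6,q7,q10,q11} A346={q1,q2,q4,q7,q10,q11} A356={q7,q10,q11} A456={q7,q8,q10,q11,q12}
  A1234={q6,q7,q11} A1235={q6,q7,q11} A1236={q7,q11} A1245={q6,q7,q8,q11,q12} A1246={q7,q8,q11,q12} A1256={q7,q8,q11,q12} A1345={q6,q7,q11} A1346={q1,q7,q11} A1356={q7,q11} A1456={q7,q8,q11,q12} A2345={q6,q7,q11} A2346={q7,q11} A2356={q7,q11} A2456={q7,q8,q11,q12} A3456={q7,q10,q11}
  A12345={q6,q7,q11} A12346={q7,q11} A12356={q7,q11} A12456={q7,q8,q11,q12} A13456={q7,q11} A23456={q7,q11}
  A123456={q7,q11}
components per intersection:
  A1: {q1,q3,q5,q6,q7,q8,q11,q12}
  A2: {q5,q8,q11,q12} {q6,q7}
  A3: {q1,q11} {q2,q4,q6,q7} {q9} {q10}
  A4: {q1,q11} {q2,q4,q6,q7} {q8,q12} {q10}
  A5: {q3,q5,q6,q7,q8,q11,q12} {q10}
  A6: {q1,q11} {q2,q4,q7} {q8,q12} {q10}
  A12: {q5,q8,q11,q12} {q6,q7}
  A13: {q1,q11} {q6,q7}
  A14: {q1,q11} {q6,q7} {q8,q12}
  A15: {q3,q5,q6,q7,q8,q11,q12}
  A16: {q1,q11} {q7} {q8,q12}
  A23: {q6,q7} {q11}
  A24: {q6,q7} {q8,q12} {q11}
  A25: {q5,q8,q11,q12} {q6,q7}
  A26: {q7} {q8,q12} {q11}
  A34: {q1,q11} {q2,q4,q6,q7} {q10}
  A35: {q6,q7} {q10} {q11}
  A36: {q1,q11} {q2,q4,q7} {q10}
  A45: {q6,q7} {q8,q12} {q10} {q11}
  A46: {q1,q11} {q2,q4,q7} {q8,q12} {q10}
  A56: {q7} {q8,q12} {q10} {q11}
  A123: {q6,q7} {q11}
  A124: {q6,q7} {q8,q12} {q11}
  A125: {q5,q8,q11,q12} {q6,q7}
  A126: {q7} {q8,q12} {q11}
  A134: {q1,q11} {q6,q7}
  A135: {q6,q7} {q11}
  A136: {q1,q11} {q7}
  A145: {q6,q7} {q8,q12} {q11}
  A146: {q1,q11} {q7} {q8,q12}
  A156: {q7} {q8,q12} {q11}
  A234: {q6,q7} {q11}
  A235: {q6,q7} {q11}
  A236: {q7} {q11}
  A245: {q6,q7} {q8,q12} {q11}
  A246: {q7} {q8,q12} {q11}
  A256: {q7} {q8,q12} {q11}
  A345: {q6,q7} {q10} {q11}
  A346: {q1,q11} {q2,q4,q7} {q10}
  A356: {q7} {q10} {q11}
  A456: {q7} {q8,q12} {q10} {q11}
  A1234: {q6,q7} {q11}
  A1235: {q6,q7} {q11}
  A1236: {q7} {q11}
  A1245: {q6,q7} {q8,q12} {q11}
  A1246: {q7} {q8,q12} {q11}
  A1256: {q7} {q8,q12} {q11}
  A1345: {q6,q7} {q11}
  A1346: {q1,q11} {q7}
  A1356: {q7} {q11}
  A1456: {q7} {q8,q12} {q11}
  A2345: {q6,q7} {q11}
  A2346: {q7} {q11}
  A2356: {q7} {q11}
  A2456: {q7} {q8,q12} {q11}
  A3456: {q7} {q10} {q11}
  A12345: {q6,q7} {q11}
  A12346: {q7} {q11}
  A12356: {q7} {q11}
  A12456: {q7} {q8,q12} {q11}
  A13456: {q7} {q11}
  A23456: {q7} {q11}
  A123456: {q7} {q11}
C dims 17,42,53,36; δ0: rk 14, SNF 1^14; δ1: rk 28, SNF 1^28; δ2: rk 25, SNF 1^25
Ȟ^0 = (17 − 14) − 0 = 3, so Ȟ^0 ≅ Z^3
Ȟ^1 = (42 − 28) − 14 = 0, so Ȟ^1 ≅ 0
Ȟ^2 = (53 − 25) − 28 = 0, so Ȟ^2 ≅ 0


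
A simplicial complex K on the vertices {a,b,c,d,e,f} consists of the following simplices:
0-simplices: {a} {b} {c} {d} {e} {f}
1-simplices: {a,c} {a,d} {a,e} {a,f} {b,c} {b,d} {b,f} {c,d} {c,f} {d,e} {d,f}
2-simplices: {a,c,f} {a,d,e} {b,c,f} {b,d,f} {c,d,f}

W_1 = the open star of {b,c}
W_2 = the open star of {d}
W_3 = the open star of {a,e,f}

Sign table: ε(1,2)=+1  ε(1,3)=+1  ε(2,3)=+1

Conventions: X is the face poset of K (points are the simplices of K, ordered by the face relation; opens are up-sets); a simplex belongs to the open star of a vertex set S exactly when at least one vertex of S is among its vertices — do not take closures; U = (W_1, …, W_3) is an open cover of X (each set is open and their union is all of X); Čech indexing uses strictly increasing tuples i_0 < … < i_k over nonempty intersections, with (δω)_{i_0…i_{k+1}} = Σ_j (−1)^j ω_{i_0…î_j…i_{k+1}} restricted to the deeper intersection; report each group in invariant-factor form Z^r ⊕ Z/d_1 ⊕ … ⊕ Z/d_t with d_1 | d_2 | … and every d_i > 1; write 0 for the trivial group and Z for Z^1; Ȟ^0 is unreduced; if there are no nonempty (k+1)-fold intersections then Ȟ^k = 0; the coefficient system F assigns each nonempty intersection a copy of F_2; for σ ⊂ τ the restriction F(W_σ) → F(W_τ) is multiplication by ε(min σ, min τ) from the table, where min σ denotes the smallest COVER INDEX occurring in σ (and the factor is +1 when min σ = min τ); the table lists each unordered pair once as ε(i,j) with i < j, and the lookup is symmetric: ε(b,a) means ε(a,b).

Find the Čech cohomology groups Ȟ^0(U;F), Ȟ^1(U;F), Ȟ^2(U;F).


nonempty intersections:
  W1={{b},{c},{a,c},{b,c},{b,d},{b,f},{c,d},{c,f},{a,c,f},{b,c,f},{b,d,f},{c,d,f}} W2={{d},{a,d},{b,d},{c,d},{d,e},{d,f},{a,d,e},{b,d,f},{c,d,f}} W3={{a},{e},{f},{a,c},{a,d},{a,e},{a,f},{b,f},{c,f},{d,e},{d,f},{a,c,f},{a,d,e},{b,c,f},{b,d,f},{c,d,f}}
  W12={{b,d},{c,d},{b,d,f},{c,d,f}} W13={{a,c},{b,f},{c,f},{a,c,f},{b,c,f},{b,d,f},{c,d,f}} W23={{a,d},{d,e},{d,f},{a,d,e},{b,d,f},{c,d,f}}
  W123={{b,d,f},{c,d,f}}
C dims 3,3,1; δ0: rk_F2 2; δ1: rk_F2 1
Ȟ^0: (3−2)−0=1 ⇒ Z/2
Ȟ^1: (3−1)−2=0 ⇒ 0
Ȟ^2: (1−0)−1=0 ⇒ 0

Ȟ^0 ≅ Z/2; Ȟ^1 ≅ 0; Ȟ^2 ≅ 0


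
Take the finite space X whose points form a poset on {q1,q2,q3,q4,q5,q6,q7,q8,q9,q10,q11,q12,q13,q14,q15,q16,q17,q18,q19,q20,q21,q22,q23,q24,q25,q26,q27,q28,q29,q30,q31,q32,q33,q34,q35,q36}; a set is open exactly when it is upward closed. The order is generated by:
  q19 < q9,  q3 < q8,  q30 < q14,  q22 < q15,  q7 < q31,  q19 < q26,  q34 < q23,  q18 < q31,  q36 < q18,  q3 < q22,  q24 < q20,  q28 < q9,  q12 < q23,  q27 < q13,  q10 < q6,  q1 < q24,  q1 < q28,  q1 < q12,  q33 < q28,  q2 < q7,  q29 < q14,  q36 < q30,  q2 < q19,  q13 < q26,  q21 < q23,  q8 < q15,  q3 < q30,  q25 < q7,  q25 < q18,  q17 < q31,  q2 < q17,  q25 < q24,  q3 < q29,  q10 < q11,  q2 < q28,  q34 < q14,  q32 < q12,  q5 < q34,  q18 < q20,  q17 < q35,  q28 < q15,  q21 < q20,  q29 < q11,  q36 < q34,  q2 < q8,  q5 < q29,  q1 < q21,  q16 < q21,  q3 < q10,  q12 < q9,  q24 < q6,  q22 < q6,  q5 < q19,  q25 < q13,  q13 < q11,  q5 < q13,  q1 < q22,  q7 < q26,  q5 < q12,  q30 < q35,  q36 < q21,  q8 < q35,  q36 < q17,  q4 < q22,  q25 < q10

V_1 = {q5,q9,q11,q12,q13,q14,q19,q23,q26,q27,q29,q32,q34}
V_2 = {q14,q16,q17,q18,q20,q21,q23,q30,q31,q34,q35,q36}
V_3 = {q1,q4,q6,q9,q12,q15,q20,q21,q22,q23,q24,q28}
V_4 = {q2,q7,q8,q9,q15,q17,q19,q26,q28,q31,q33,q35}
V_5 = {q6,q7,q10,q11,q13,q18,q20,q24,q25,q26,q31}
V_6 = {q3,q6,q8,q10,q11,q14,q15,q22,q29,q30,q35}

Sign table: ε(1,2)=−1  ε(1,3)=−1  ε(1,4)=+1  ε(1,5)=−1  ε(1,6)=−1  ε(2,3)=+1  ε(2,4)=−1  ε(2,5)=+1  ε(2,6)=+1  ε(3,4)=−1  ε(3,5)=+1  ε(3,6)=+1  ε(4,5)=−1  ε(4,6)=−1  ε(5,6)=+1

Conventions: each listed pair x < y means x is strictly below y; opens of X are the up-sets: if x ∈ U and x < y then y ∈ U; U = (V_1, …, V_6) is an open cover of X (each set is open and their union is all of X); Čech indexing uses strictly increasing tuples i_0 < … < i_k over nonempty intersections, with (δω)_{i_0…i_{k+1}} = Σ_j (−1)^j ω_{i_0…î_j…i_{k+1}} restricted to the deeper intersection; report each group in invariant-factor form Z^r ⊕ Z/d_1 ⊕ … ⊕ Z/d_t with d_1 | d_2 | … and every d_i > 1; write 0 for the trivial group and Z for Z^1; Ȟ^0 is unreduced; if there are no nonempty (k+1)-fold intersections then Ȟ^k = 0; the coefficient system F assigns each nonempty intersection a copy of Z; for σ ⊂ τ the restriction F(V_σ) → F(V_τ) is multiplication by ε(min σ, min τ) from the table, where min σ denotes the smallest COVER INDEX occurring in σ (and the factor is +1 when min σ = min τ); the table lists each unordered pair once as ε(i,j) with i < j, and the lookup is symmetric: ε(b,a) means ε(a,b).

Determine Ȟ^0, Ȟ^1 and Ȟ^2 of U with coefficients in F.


nerve simplices:
  V12={q14,q23,q34} V13={q9,q12,q23} V14={q9,q19,q26} V15={q11,q13,q26} V16={q11,q14,q29} V23={q20,q21,q23} V24={q17,q31,q35} V25={q18,q20,q31} V26={q14,q30,q35} V34={q9,q15,q28} V35={q6,q20,q24} V36={q6,q15,q22} V45={q7,q26,q31} V46={q8,q15,q35} V56={q6,q10,q11}
  V123={q23} V126={q14} V134={q9} V145={q26} V156={q11} V235={q20} V245={q31} V246={q35} V346={q15} V356={q6}
C dims 6,15,10; δ0: rk 5, SNF 1^5; δ1: rk 10, SNF 1^9·2
degree 0: 6−5−0 = 1 → Ȟ^0 ≅ Z
degree 1: 15−10−5 = 0 → Ȟ^1 ≅ 0
degree 2: 10−0−10 = 0 plus torsion [2] → Ȟ^2 ≅ Z/2

Ȟ^0 = Z, Ȟ^1 = 0, Ȟ^2 = Z/2


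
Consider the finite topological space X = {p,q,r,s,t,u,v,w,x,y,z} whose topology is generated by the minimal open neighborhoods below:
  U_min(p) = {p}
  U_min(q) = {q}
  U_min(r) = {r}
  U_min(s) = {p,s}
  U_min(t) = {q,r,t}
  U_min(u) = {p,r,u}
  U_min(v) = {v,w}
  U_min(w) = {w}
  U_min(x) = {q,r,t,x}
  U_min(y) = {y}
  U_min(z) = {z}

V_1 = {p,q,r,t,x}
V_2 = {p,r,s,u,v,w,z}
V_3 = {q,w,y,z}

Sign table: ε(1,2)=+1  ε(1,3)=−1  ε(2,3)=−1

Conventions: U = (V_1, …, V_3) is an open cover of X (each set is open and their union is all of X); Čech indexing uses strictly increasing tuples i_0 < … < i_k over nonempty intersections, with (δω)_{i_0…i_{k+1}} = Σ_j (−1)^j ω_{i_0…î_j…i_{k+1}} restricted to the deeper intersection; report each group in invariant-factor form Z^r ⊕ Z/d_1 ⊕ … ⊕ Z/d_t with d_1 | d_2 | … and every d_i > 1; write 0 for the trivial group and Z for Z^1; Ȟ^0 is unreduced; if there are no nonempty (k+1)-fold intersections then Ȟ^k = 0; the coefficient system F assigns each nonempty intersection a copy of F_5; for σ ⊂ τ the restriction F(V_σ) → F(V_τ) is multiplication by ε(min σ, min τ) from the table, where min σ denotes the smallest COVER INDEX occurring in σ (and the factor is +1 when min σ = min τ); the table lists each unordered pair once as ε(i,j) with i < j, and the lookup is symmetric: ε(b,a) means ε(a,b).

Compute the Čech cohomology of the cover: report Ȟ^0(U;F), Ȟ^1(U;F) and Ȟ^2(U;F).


nerve simplices:
  V12={p,r} V13={q} V23={w,z}
C dims 3,3; δ0: rk_F5 2
degree 0: 3−2−0 = 1 → Ȟ^0 ≅ Z/5
degree 1: 3−0−2 = 1 → Ȟ^1 ≅ Z/5
degree 2: 0−0−0 = 0 → Ȟ^2 ≅ 0

Ȟ^0 = Z/5; Ȟ^1 = Z/5; Ȟ^2 = 0


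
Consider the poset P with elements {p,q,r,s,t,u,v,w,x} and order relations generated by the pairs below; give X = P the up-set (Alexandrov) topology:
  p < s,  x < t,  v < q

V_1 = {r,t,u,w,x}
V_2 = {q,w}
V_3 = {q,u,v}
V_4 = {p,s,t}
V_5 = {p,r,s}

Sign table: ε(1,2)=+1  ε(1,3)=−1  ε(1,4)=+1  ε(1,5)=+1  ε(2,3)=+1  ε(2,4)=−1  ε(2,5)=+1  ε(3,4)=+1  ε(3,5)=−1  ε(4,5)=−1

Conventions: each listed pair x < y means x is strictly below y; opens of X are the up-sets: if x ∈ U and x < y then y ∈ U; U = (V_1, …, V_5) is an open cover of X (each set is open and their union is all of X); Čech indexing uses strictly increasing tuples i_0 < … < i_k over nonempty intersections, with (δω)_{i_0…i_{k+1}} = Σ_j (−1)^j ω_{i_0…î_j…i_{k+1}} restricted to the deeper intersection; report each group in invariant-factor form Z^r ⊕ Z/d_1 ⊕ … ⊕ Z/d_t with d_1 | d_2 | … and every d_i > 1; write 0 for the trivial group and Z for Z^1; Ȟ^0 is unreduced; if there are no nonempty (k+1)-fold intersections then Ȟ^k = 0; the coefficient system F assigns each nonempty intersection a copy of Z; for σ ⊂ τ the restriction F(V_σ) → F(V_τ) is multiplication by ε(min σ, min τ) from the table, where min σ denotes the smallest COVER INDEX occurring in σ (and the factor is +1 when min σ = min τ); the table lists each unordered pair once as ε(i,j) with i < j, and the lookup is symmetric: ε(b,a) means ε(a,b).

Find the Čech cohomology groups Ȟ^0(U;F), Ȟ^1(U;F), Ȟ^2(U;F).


cover nerve:
  V12={w} V13={u} V14={t} V15={r} V23={q} V45={p,s}
C dims 5,6; δ0: rk 5, SNF 1^4·2
Ȟ^0: (5−5)−0=0 ⇒ 0
Ȟ^1: (6−0)−5=1 plus torsion [2] ⇒ Z ⊕ Z/2
Ȟ^2: (0−0)−0=0 ⇒ 0

Ȟ^0(U;F) ≅ 0; Ȟ^1(U;F) ≅ Z ⊕ Z/2; Ȟ^2(U;F) ≅ 0


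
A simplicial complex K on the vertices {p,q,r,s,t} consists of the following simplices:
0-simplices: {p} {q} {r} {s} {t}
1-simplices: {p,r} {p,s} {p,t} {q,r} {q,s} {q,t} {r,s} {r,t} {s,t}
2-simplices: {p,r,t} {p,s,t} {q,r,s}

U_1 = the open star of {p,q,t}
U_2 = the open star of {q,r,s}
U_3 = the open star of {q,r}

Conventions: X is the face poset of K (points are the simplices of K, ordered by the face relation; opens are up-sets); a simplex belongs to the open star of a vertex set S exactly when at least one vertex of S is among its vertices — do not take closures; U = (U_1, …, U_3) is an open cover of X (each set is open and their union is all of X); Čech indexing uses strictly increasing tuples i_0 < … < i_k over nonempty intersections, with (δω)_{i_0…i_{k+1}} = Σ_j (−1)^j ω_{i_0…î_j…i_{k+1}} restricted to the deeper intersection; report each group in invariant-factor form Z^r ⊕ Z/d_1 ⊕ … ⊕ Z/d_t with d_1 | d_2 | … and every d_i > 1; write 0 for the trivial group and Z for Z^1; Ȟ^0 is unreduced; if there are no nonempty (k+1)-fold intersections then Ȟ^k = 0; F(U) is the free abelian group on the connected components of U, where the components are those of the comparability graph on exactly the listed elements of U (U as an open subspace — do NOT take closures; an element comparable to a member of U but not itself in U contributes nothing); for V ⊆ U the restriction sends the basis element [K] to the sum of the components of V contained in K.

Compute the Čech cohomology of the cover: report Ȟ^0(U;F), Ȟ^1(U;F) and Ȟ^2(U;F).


Ȟ^0 = Z,  Ȟ^1 = Z^2,  Ȟ^2 = 0

nerve simplices:
  U1={{p},{q},{t},{p,r},{p,s},{p,t},{q,r},{q,s},{q,t},{r,t},{s,t},{p,r,t},{p,s,t},{q,r,s}} U2={{q},{r},{s},{p,r},{p,s},{q,r},{q,s},{q,t},{r,s},{r,t},{s,t},{p,r,t},{p,s,t},{q,r,s}} U3={{q},{r},{p,r},{q,r},{q,s},{q,t},{r,s},{r,t},{p,r,t},{q,r,s}}
  U12={{q},{p,r},{p,s},{q,r},{q,s},{q,t},{r,t},{s,t},{p,r,t},{p,s,t},{q,r,s}} U13={{q},{p,r},{q,r},{q,s},{q,t},{r,t},{p,r,t},{q,r,s}} U23={{q},{r},{p,r},{q,r},{q,s},{q,t},{r,s},{r,t},{p,r,t},{q,r,s}}
  U123={{q},{p,r},{q,r},{q,s},{q,t},{r,t},{p,r,t},{q,r,s}}
components per intersection:
  U1: {{p},{q},{t},{p,r},{p,s},{p,t},{q,r},{q,s},{q,t},{r,t},{s,t},{p,r,t},{p,s,t},{q,r,s}}
  U2: {{q},{r},{s},{p,r},{p,s},{q,r},{q,s},{q,t},{r,s},{r,t},{s,t},{p,r,t},{p,s,t},{q,r,s}}
  U3: {{q},{r},{p,r},{q,r},{q,s},{q,t},{r,s},{r,t},{p,r,t},{q,r,s}}
  U12: {{q},{q,r},{q,s},{q,t},{q,r,s}} {{p,r},{r,t},{p,r,t}} {{p,s},{s,t},{p,s,t}}
  U13: {{q},{q,r},{q,s},{q,t},{q,r,s}} {{p,r},{r,t},{p,r,t}}
  U23: {{q},{r},{p,r},{q,r},{q,s},{q,t},{r,s},{r,t},{p,r,t},{q,r,s}}
  U123: {{q},{q,r},{q,s},{q,t},{q,r,s}} {{p,r},{r,t},{p,r,t}}
C dims 3,6,2; δ0: rk 2, SNF 1^2; δ1: rk 2, SNF 1^2
degree 0: 3−2−0 = 1 → Ȟ^0 ≅ Z
degree 1: 6−2−2 = 2 → Ȟ^1 ≅ Z^2
degree 2: 2−0−2 = 0 → Ȟ^2 ≅ 0


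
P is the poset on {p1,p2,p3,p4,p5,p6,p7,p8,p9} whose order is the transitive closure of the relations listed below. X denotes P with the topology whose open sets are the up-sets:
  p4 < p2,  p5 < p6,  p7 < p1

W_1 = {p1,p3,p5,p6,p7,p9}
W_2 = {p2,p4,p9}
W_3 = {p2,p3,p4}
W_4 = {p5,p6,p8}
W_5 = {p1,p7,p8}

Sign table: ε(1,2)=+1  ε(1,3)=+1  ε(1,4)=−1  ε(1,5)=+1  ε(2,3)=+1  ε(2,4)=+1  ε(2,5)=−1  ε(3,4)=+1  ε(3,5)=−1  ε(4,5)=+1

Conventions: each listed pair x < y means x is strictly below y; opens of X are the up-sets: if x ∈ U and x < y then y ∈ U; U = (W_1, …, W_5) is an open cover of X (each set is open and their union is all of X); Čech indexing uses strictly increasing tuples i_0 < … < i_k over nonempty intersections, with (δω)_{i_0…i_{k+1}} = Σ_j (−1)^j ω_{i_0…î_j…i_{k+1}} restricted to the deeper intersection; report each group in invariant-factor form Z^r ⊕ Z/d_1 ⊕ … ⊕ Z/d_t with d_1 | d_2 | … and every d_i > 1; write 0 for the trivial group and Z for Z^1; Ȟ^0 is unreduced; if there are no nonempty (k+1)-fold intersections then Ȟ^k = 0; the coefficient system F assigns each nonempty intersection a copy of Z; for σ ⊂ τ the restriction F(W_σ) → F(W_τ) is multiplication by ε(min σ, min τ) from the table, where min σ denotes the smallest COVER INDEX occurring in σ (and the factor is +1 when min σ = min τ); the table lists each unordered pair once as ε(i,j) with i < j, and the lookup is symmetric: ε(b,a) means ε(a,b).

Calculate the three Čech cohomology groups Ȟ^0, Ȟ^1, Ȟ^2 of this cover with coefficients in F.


Ȟ^0 ≅ 0; Ȟ^1 ≅ Z ⊕ Z/2; Ȟ^2 ≅ 0

cover nerve:
  W12={p9} W13={p3} W14={p5,p6} W15={p1,p7} W23={p2,p4} W45={p8}
C dims 5,6; δ0: rk 5, SNF 1^4·2
Ȟ^0: (5−5)−0=0 ⇒ 0
Ȟ^1: (6−0)−5=1 plus torsion [2] ⇒ Z ⊕ Z/2
Ȟ^2: (0−0)−0=0 ⇒ 0


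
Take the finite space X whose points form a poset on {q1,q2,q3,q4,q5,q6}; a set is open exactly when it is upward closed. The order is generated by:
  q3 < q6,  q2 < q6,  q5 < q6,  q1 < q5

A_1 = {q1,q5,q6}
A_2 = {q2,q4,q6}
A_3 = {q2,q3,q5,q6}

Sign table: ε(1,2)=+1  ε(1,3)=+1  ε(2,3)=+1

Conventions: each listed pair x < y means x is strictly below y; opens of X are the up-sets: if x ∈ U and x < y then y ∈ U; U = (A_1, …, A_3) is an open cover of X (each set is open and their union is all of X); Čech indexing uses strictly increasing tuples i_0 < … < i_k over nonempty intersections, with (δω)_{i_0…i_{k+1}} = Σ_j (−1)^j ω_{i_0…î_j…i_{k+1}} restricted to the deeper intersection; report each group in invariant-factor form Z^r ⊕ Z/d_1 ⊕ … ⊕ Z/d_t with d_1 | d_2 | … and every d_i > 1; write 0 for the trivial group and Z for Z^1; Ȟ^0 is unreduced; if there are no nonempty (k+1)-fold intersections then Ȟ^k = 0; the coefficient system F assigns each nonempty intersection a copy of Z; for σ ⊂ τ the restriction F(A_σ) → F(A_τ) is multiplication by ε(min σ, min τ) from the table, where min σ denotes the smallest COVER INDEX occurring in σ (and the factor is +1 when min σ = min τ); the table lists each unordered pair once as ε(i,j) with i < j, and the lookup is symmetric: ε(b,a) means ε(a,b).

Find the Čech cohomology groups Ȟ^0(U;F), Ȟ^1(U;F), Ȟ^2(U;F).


Ȟ^0(U;F) ≅ Z; Ȟ^1(U;F) ≅ 0; Ȟ^2(U;F) ≅ 0

nerve simplices:
  A12={q6} A13={q5,q6} A23={q2,q6}
  A123={q6}
C dims 3,3,1; δ0: rk 2, SNF 1^2; δ1: rk 1, SNF 1^1
degree 0: 3−2−0 = 1 → Ȟ^0 ≅ Z
degree 1: 3−1−2 = 0 → Ȟ^1 ≅ 0
degree 2: 1−0−1 = 0 → Ȟ^2 ≅ 0


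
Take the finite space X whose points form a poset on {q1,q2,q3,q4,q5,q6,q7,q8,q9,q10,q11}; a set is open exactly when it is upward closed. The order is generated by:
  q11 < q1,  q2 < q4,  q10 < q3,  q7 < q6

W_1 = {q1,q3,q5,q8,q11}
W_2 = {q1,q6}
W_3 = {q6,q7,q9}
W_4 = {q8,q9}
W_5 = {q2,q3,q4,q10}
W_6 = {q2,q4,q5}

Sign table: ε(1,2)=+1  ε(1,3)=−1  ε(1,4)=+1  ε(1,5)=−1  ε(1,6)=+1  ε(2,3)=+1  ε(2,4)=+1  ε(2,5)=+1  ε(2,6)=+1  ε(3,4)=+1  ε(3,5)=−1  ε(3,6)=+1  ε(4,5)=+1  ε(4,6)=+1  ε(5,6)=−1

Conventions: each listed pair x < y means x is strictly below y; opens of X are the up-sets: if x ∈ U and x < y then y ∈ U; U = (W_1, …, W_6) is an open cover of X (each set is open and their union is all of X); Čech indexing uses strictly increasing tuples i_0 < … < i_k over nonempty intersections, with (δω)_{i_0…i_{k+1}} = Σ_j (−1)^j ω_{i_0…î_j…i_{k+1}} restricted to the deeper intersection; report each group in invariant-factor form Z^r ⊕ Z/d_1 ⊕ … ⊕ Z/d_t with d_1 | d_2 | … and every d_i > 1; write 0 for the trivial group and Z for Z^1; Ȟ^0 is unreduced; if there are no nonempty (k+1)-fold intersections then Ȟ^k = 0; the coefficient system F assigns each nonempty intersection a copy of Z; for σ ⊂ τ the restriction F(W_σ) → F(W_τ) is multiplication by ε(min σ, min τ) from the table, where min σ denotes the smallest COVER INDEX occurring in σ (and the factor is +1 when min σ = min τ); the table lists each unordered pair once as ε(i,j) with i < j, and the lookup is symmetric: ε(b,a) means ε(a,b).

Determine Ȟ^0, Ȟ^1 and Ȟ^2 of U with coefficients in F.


Ȟ^0 ≅ Z, Ȟ^1 ≅ Z^2, Ȟ^2 ≅ 0

nonempty intersections:
  W12={q1} W14={q8} W15={q3} W16={q5} W23={q6} W34={q9} W56={q2,q4}
C dims 6,7; δ0: rk 5, SNF 1^5
Ȟ^0: (6−5)−0=1 ⇒ Z
Ȟ^1: (7−0)−5=2 ⇒ Z^2
Ȟ^2: (0−0)−0=0 ⇒ 0


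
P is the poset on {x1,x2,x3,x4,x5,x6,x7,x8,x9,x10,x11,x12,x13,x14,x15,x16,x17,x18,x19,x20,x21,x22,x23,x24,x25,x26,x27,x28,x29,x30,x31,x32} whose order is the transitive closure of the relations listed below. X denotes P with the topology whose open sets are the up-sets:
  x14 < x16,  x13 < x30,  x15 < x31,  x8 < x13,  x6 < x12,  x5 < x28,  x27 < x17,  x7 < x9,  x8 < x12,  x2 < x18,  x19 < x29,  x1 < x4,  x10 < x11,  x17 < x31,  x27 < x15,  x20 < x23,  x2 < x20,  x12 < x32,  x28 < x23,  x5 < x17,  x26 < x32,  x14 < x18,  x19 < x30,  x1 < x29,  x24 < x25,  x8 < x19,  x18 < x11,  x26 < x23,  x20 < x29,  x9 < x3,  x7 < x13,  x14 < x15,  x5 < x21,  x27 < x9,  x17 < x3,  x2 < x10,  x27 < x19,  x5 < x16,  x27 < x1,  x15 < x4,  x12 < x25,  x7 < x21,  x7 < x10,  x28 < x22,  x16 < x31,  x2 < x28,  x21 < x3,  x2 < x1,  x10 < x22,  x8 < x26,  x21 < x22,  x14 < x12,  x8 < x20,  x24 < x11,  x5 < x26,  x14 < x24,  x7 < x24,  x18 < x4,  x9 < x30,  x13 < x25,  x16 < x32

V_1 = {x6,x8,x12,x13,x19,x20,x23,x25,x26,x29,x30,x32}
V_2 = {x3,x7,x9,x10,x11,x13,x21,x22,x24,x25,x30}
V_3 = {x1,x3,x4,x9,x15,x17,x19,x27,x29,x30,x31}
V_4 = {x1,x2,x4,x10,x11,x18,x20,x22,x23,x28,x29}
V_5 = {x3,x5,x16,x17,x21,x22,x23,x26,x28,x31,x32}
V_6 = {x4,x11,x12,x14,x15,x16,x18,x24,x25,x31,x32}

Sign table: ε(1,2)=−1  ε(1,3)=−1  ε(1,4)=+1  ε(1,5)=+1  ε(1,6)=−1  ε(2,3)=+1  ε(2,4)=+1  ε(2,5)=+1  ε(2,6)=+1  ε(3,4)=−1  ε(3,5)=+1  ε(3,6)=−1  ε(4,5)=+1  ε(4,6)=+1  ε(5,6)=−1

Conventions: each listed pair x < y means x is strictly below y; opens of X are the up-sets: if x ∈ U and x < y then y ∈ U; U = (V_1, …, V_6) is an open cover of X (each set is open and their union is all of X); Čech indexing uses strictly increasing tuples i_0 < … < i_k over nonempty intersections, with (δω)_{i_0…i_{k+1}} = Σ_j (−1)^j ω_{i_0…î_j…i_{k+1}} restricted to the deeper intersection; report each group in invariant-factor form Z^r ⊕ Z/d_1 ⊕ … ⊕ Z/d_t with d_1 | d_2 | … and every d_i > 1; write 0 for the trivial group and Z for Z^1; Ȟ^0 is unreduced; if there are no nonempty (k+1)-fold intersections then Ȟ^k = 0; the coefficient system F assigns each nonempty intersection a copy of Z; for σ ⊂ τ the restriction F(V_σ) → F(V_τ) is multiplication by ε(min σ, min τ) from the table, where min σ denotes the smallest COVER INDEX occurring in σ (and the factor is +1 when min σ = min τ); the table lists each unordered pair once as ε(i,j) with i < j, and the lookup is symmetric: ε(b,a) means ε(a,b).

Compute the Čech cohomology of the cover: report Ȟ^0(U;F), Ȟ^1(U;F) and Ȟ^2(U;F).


Ȟ^0 = 0,  Ȟ^1 = Z/2,  Ȟ^2 = Z

nonempty intersections:
  V12={x13,x25,x30} V13={x19,x29,x30} V14={x20,x23,x29} V15={x23,x26,x32} V16={x12,x25,x32} V23={x3,x9,x30} V24={x10,x11,x22} V25={x3,x21,x22} V26={x11,x24,x25} V34={x1,x4,x29} V35={x3,x17,x31} V36={x4,x15,x31} V45={x22,x23,x28} V46={x4,x11,x18} V56={x16,x31,x32}
  V123={x30} V126={x25} V134={x29} V145={x23} V156={x32} V235={x3} V245={x22} V246={x11} V346={x4} V356={x31}
C dims 6,15,10; δ0: rk 6, SNF 1^5·2; δ1: rk 9, SNF 1^9
Ȟ^0: (6−6)−0=0 ⇒ 0
Ȟ^1: (15−9)−6=0 plus torsion [2] ⇒ Z/2
Ȟ^2: (10−0)−9=1 ⇒ Z


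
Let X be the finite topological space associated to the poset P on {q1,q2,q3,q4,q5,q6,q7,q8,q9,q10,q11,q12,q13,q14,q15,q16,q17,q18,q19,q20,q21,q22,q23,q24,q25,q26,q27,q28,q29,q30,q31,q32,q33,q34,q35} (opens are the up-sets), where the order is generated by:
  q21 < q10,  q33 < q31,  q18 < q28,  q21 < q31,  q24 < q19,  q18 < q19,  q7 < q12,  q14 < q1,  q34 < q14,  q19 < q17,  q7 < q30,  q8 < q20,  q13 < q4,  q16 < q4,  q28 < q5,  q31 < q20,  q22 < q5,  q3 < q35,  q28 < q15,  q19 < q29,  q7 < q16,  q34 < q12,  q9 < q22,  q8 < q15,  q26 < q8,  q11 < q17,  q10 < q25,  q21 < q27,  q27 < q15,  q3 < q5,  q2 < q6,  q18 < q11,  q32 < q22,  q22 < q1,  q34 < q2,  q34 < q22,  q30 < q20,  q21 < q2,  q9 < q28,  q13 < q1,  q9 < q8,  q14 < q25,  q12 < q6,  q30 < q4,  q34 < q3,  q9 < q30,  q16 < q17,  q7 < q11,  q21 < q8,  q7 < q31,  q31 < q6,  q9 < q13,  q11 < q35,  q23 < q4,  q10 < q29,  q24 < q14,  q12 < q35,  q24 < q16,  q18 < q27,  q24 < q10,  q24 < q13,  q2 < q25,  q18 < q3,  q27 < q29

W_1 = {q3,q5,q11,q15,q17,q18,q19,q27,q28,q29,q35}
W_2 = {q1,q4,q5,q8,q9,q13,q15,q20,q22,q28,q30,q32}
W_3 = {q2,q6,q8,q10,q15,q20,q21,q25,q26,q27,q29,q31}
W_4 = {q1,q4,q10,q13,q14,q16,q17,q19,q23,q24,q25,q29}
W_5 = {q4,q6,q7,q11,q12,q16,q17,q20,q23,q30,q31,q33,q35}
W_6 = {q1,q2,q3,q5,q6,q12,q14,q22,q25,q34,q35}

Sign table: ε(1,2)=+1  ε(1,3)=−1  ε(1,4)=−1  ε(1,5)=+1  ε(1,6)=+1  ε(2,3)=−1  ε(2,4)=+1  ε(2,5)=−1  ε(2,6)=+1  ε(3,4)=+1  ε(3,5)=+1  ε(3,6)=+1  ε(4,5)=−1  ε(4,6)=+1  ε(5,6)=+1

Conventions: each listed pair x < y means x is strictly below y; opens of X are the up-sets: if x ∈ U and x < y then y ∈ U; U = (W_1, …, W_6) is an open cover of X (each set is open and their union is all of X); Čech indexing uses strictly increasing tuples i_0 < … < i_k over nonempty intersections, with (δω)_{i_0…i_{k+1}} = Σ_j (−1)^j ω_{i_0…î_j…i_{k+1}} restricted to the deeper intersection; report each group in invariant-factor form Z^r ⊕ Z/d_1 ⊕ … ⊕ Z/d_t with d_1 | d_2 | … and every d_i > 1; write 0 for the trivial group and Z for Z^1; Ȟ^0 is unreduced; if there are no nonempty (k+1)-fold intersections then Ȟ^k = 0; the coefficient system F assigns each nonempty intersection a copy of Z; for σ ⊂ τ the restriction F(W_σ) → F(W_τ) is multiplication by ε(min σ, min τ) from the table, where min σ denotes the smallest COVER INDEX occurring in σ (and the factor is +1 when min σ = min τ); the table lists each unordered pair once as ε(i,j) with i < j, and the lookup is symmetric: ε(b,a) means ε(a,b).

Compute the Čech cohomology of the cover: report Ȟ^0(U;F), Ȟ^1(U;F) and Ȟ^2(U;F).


intersection data:
  W12={q5,q15,q28} W13={q15,q27,q29} W14={q17,q19,q29} W15={q11,q17,q35} W16={q3,q5,q35} W23={q8,q15,q20} W24={q1,q4,q13} W25={q4,q20,q30} W26={q1,q5,q22} W34={q10,q25,q29} W35={q6,q20,q31} W36={q2,q6,q25} W45={q4,q16,q17,q23} W46={q1,q14,q25} W56={q6,q12,q35}
  W123={q15} W126={q5} W134={q29} W145={q17} W156={q35} W235={q20} W245={q4} W246={q1} W346={q25} W356={q6}
C dims 6,15,10; δ0: rk 6, SNF 1^5·2; δ1: rk 9, SNF 1^9
Ȟ^0 = (6 − 6) − 0 = 0, so Ȟ^0 ≅ 0
Ȟ^1 = (15 − 9) − 6 = 0 plus torsion [2], so Ȟ^1 ≅ Z/2
Ȟ^2 = (10 − 0) − 9 = 1, so Ȟ^2 ≅ Z

Ȟ^0 = 0, Ȟ^1 = Z/2 and Ȟ^2 = Z


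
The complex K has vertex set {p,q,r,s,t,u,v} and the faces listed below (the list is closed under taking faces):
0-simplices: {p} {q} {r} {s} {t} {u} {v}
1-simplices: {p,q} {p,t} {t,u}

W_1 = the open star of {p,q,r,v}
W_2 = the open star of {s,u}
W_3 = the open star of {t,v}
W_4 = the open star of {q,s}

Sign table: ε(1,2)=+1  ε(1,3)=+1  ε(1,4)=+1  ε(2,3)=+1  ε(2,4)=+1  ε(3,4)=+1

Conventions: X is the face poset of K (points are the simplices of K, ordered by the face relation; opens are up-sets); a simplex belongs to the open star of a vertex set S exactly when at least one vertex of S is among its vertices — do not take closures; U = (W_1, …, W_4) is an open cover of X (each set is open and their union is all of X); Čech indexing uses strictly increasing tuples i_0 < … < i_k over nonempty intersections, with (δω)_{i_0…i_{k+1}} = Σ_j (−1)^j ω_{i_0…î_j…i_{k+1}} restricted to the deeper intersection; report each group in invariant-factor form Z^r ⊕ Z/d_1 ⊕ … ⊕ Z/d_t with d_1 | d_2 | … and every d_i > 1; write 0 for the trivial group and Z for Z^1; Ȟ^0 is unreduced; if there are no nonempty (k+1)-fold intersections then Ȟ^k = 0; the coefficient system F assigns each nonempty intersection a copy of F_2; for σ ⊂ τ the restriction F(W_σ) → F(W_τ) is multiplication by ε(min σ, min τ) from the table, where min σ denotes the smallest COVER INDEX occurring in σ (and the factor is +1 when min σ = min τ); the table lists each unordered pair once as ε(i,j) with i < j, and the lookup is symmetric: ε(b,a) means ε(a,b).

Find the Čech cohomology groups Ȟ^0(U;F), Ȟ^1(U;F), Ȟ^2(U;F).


Ȟ^0 ≅ Z/2,  Ȟ^1 ≅ Z/2,  Ȟ^2 ≅ 0

nerve simplices:
  W1={{p},{q},{r},{v},{p,q},{p,t}} W2={{s},{u},{t,u}} W3={{t},{v},{p,t},{t,u}} W4={{q},{s},{p,q}}
  W13={{v},{p,t}} W14={{q},{p,q}} W23={{t,u}} W24={{s}}
C dims 4,4; δ0: rk_F2 3
degree 0: 4−3−0 = 1 → Ȟ^0 ≅ Z/2
degree 1: 4−0−3 = 1 → Ȟ^1 ≅ Z/2
degree 2: 0−0−0 = 0 → Ȟ^2 ≅ 0


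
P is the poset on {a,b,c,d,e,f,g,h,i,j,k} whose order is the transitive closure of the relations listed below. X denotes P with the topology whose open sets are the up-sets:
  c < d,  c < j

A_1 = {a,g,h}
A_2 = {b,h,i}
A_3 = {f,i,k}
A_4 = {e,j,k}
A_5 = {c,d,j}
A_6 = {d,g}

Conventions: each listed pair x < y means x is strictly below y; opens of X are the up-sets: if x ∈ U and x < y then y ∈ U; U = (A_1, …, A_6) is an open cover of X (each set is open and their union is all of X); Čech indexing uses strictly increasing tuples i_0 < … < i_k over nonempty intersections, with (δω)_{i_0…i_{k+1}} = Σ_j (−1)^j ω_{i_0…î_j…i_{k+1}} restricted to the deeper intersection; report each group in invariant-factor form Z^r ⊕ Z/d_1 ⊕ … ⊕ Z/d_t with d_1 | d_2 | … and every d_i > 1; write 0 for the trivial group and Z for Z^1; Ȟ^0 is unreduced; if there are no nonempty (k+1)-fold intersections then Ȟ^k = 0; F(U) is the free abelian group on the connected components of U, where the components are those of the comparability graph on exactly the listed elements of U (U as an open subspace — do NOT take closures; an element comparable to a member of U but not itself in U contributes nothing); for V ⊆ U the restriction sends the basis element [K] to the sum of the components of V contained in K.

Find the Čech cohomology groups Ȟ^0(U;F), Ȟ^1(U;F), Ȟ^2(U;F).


nonempty overlaps:
  A12={h} A16={g} A23={i} A34={k} A45={j} A56={d}
components per intersection:
  A1: {a} {g} {h}
  A2: {b} {h} {i}
  A3: {f} {i} {k}
  A4: {e} {j} {k}
  A5: {c,d,j}
  A6: {d} {g}
  A12: {h}
  A16: {g}
  A23: {i}
  A34: {k}
  A45: {j}
  A56: {d}
C dims 15,6; δ0: rk 6, SNF 1^6
degree 0: 15−6−0 = 9 → Ȟ^0 ≅ Z^9
degree 1: 6−0−6 = 0 → Ȟ^1 ≅ 0
degree 2: 0−0−0 = 0 → Ȟ^2 ≅ 0

Ȟ^0 ≅ Z^9, Ȟ^1 ≅ 0, Ȟ^2 ≅ 0
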